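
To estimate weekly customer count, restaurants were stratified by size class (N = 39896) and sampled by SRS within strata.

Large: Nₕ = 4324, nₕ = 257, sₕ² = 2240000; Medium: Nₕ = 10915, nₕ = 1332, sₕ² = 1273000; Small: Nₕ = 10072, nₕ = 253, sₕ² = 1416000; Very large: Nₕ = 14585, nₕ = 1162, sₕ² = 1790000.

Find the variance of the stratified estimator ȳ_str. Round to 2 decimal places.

Var(ȳ_str) = Σₕ Wₕ²(1 − fₕ)sₕ²/nₕ with Wₕ = Nₕ/N, N = 39896.
Large: Wₕ = 0.10838179; term = 0.10838179²·(1 − 0.05943571)·2240000/257 = 96.297728.
Medium: Wₕ = 0.27358632; term = 0.27358632²·(1 − 0.12203390)·1273000/1332 = 62.80449.
Small: Wₕ = 0.25245639; term = 0.25245639²·(1 − 0.02511914)·1416000/253 = 347.74989.
Very large: Wₕ = 0.36557550; term = 0.36557550²·(1 − 0.07967089)·1790000/1162 = 189.47164.
Sum = 696.32375.

696.32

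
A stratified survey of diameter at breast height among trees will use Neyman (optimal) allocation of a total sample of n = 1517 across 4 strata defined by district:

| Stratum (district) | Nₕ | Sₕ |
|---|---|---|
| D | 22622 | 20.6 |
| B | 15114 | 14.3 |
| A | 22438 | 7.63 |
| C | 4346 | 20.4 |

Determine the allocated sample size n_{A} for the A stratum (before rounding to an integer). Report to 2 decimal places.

275.70

Neyman allocation: nₕ = n·NₕSₕ / Σⱼ NⱼSⱼ.
Σ NⱼSⱼ = 22622·20.6 + 15114·14.3 + 22438·7.63 + 4346·20.4 = 942003.74.
n_{A} = 1517·22438·7.63 / 942003.74 = 275.70.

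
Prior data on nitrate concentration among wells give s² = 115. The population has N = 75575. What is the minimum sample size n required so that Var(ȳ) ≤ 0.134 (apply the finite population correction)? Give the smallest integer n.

Without fpc, n₀ = s²/D = 115/0.134 = 858.2090.
With fpc, (1 − n/N)·s²/n ≤ D requires n ≥ n₀/(1 + n₀/N) = 858.2090/(1 + 858.2090/75575) = 848.5728.
Rounding up, n = 849.

849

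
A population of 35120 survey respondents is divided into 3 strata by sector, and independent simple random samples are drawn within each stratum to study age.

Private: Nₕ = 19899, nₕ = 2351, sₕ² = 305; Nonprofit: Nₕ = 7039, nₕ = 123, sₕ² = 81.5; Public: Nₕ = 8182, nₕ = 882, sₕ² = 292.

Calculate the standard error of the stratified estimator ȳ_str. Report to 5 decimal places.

Var(ȳ_str) = Σₕ Wₕ²(1 − fₕ)sₕ²/nₕ with Wₕ = Nₕ/N, N = 35120.
Private: Wₕ = 0.56660023; term = 0.56660023²·(1 − 0.11814664)·305/2351 = 0.036727983.
Nonprofit: Wₕ = 0.20042711; term = 0.20042711²·(1 − 0.01747407)·81.5/123 = 0.026152272.
Public: Wₕ = 0.23297267; term = 0.23297267²·(1 − 0.10779760)·292/882 = 0.016031996.
Sum = 0.078912251.
SE = √(0.078912251) = 0.28091.

0.28091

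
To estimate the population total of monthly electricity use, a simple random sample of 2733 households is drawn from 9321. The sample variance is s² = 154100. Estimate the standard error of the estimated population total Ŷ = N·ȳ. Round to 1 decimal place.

Var(Ŷ) = N²·Var(ȳ) = N²·(1 − n/N)·s²/n.
f = 2733/9321 = 0.29320888; Var(ȳ) = 0.70679112·154100/2733 = 39.852364.
Var(Ŷ) = 9321² · 39.852364 = 3.4624149 × 10^9.
SE(Ŷ) = √(3.4624149 × 10^9) = 58842.3.

58842.3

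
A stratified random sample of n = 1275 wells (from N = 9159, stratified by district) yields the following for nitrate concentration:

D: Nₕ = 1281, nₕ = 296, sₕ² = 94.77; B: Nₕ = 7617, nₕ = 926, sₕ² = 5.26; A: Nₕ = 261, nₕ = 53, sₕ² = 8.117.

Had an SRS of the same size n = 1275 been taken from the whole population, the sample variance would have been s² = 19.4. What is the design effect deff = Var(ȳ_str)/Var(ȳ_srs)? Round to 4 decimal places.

Var(ȳ_str) = Σ Wₕ²(1−fₕ)sₕ²/nₕ with Wₕ = Nₕ/9159:
  D: (1281/9159)²·(1−296/1281)·94.77/296 = 0.0048157997
  B: (7617/9159)²·(1−926/7617)·5.26/926 = 0.0034510689
  A: (261/9159)²·(1−53/261)·8.117/53 = 9.9112265 × 10^-5
  → Var(ȳ_str) = 0.0083659809.
Var(ȳ_srs) = (1 − 1275/9159)·19.4/1275 = 0.013097551.
deff = 0.0083659809 / 0.013097551 = 0.6387.

0.6387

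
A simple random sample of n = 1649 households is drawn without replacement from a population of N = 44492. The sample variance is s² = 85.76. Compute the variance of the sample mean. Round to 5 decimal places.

0.05008

Under SRS without replacement, Var(ȳ) = (1 − f)·s²/n with f = n/N = 1649/44492 = 0.03706284.
Var(ȳ) = (1 − 0.03706284)·85.76/1649 = 0.96293716·0.052007277 = 0.05007974.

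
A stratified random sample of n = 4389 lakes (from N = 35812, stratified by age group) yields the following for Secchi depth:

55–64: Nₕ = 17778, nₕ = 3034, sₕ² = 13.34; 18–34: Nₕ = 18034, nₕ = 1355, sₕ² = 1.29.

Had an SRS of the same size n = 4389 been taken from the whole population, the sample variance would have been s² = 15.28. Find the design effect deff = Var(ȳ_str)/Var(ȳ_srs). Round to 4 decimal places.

Var(ȳ_str) = Σ Wₕ²(1−fₕ)sₕ²/nₕ with Wₕ = Nₕ/35812:
  55–64: (17778/35812)²·(1−3034/17778)·13.34/3034 = 8.9863085 × 10^-4
  18–34: (18034/35812)²·(1−1355/18034)·1.29/1355 = 2.2328283 × 10^-4
  → Var(ȳ_str) = 0.0011219137.
Var(ȳ_srs) = (1 − 4389/35812)·15.28/4389 = 0.0030547582.
deff = 0.0011219137 / 0.0030547582 = 0.3673.

0.3673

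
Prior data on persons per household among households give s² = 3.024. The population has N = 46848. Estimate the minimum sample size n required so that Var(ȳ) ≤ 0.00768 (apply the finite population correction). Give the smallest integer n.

Without fpc, n₀ = s²/D = 3.024/0.00768 = 393.7500.
With fpc, (1 − n/N)·s²/n ≤ D requires n ≥ n₀/(1 + n₀/N) = 393.7500/(1 + 393.7500/46848) = 390.4682.
Rounding up, n = 391.

391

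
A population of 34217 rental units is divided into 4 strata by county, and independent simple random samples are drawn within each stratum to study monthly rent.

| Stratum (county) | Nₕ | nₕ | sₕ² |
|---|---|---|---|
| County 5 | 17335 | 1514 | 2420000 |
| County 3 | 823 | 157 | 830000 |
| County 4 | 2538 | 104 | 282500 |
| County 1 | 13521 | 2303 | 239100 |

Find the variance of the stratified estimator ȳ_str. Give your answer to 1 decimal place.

Var(ȳ_str) = Σₕ Wₕ²(1 − fₕ)sₕ²/nₕ with Wₕ = Nₕ/N, N = 34217.
County 5: Wₕ = 0.50661952; term = 0.50661952²·(1 − 0.08733776)·2420000/1514 = 374.42377.
County 3: Wₕ = 0.02405237; term = 0.02405237²·(1 − 0.19076549)·830000/157 = 2.4749626.
County 4: Wₕ = 0.07417366; term = 0.07417366²·(1 − 0.04097715)·282500/104 = 14.332219.
County 1: Wₕ = 0.39515446; term = 0.39515446²·(1 − 0.17032764)·239100/2303 = 13.450116.
Sum = 404.68107.

404.7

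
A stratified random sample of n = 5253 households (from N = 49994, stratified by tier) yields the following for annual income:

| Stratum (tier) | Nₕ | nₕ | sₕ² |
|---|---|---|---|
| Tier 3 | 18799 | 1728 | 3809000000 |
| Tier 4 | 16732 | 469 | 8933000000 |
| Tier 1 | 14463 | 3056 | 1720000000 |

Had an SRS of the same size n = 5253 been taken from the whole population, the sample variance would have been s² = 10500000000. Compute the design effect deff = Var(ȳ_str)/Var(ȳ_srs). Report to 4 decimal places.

Var(ȳ_str) = Σ Wₕ²(1−fₕ)sₕ²/nₕ with Wₕ = Nₕ/49994:
  Tier 3: (18799/49994)²·(1−1728/18799)·3809000000/1728 = 283025.24
  Tier 4: (16732/49994)²·(1−469/16732)·8933000000/469 = 2.0736585 × 10^6
  Tier 1: (14463/49994)²·(1−3056/14463)·1720000000/3056 = 37150.884
  → Var(ȳ_str) = 2.3938346 × 10^6.
Var(ȳ_srs) = (1 − 5253/49994)·10500000000/5253 = 1.7888326 × 10^6.
deff = (2.3938346 × 10^6) / (1.7888326 × 10^6) = 1.3382.

1.3382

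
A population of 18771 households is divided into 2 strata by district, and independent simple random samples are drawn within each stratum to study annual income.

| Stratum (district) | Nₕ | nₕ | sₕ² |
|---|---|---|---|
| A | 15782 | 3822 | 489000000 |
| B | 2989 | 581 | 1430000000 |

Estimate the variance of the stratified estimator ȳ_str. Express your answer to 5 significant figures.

Var(ȳ_str) = Σₕ Wₕ²(1 − fₕ)sₕ²/nₕ with Wₕ = Nₕ/N, N = 18771.
A: Wₕ = 0.84076501; term = 0.84076501²·(1 − 0.24217463)·489000000/3822 = 68538.813.
B: Wₕ = 0.15923499; term = 0.15923499²·(1 − 0.19437939)·1430000000/581 = 50276.783.
Sum = 118815.6.

118820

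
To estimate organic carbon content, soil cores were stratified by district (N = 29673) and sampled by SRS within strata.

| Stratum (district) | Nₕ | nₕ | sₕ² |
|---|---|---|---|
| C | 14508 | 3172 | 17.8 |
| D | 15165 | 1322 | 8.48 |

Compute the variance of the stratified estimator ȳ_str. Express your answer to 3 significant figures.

Var(ȳ_str) = Σₕ Wₕ²(1 − fₕ)sₕ²/nₕ with Wₕ = Nₕ/N, N = 29673.
C: Wₕ = 0.48892933; term = 0.48892933²·(1 − 0.21863799)·17.8/3172 = 0.001048169.
D: Wₕ = 0.51107067; term = 0.51107067²·(1 − 0.08717441)·8.48/1322 = 0.0015293755.
Sum = 0.0025775445.

0.00258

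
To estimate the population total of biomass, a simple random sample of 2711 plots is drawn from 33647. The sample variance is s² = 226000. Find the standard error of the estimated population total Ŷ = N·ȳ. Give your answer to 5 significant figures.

294570

Var(Ŷ) = N²·Var(ȳ) = N²·(1 − n/N)·s²/n.
f = 2711/33647 = 0.08057182; Var(ȳ) = 0.91942818·226000/2711 = 76.647277.
Var(Ŷ) = 33647² · 76.647277 = 8.6773962 × 10^10.
SE(Ŷ) = √(8.6773962 × 10^10) = 294570.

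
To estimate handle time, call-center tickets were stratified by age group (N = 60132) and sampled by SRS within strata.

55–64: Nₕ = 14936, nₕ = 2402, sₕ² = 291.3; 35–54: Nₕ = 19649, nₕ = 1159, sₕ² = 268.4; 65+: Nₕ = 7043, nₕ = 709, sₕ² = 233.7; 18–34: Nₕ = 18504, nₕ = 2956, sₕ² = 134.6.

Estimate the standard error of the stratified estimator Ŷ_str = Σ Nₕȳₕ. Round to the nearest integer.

11604

Var(Ŷ_str) = Σₕ Nₕ²(1 − fₕ)sₕ²/nₕ.
55–64: 14936²·(1 − 2402/14936)·291.3/2402 = 2.270343 × 10^7.
35–54: 19649²·(1 − 1159/19649)·268.4/1159 = 8.413495 × 10^7.
65+: 7043²·(1 − 709/7043)·233.7/709 = 1.4704431 × 10^7.
18–34: 18504²·(1 − 2956/18504)·134.6/2956 = 1.3100286 × 10^7.
Sum = 1.346431 × 10^8.
SE = √(1.346431 × 10^8) = 11604.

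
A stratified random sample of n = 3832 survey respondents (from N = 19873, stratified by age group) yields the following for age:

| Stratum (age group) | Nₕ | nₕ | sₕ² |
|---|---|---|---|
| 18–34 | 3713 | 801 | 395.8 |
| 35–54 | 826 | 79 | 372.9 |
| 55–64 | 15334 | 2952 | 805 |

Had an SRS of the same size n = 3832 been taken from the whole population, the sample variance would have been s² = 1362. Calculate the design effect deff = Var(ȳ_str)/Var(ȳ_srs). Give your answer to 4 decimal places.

Var(ȳ_str) = Σ Wₕ²(1−fₕ)sₕ²/nₕ with Wₕ = Nₕ/19873:
  18–34: (3713/19873)²·(1−801/3713)·395.8/801 = 0.013527973
  35–54: (826/19873)²·(1−79/826)·372.9/79 = 0.0073746103
  55–64: (15334/19873)²·(1−2952/15334)·805/2952 = 0.13109886
  → Var(ȳ_str) = 0.15200144.
Var(ȳ_srs) = (1 − 3832/19873)·1362/3832 = 0.28689278.
deff = 0.15200144 / 0.28689278 = 0.5298.

0.5298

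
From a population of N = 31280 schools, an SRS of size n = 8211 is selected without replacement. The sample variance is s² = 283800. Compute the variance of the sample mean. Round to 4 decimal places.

25.4905

Under SRS without replacement, Var(ȳ) = (1 − f)·s²/n with f = n/N = 8211/31280 = 0.26250000.
Var(ȳ) = (1 − 0.26250000)·283800/8211 = 0.73750000·34.563391 = 25.490501.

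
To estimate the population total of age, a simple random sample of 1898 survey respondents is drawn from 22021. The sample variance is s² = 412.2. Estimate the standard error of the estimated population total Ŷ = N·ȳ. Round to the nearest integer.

Var(Ŷ) = N²·Var(ȳ) = N²·(1 − n/N)·s²/n.
f = 1898/22021 = 0.08619045; Var(ȳ) = 0.91380955·412.2/1898 = 0.19845748.
Var(Ŷ) = 22021² · 0.19845748 = 9.6236883 × 10^7.
SE(Ŷ) = √(9.6236883 × 10^7) = 9810.

9810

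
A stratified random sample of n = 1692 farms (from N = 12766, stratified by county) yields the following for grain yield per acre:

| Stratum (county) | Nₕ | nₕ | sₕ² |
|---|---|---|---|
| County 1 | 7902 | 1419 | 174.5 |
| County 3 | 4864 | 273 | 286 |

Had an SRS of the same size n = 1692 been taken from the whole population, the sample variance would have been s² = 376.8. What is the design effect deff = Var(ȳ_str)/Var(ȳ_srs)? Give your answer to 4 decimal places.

0.9432

Var(ȳ_str) = Σ Wₕ²(1−fₕ)sₕ²/nₕ with Wₕ = Nₕ/12766:
  County 1: (7902/12766)²·(1−1419/7902)·174.5/1419 = 0.038655955
  County 3: (4864/12766)²·(1−273/4864)·286/273 = 0.14354715
  → Var(ȳ_str) = 0.18220311.
Var(ȳ_srs) = (1 − 1692/12766)·376.8/1692 = 0.19317913.
deff = 0.18220311 / 0.19317913 = 0.9432.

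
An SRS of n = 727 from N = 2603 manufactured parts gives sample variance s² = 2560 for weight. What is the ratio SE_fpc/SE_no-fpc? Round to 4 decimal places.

0.8489

f = n/N = 727/2603 = 0.27929312.
SE_no-fpc = √(s²/n) = 1.8765182; SE_fpc = √((1−f)s²/n) = 1.5930599.
Ratio = √(1−f) = 0.84894457.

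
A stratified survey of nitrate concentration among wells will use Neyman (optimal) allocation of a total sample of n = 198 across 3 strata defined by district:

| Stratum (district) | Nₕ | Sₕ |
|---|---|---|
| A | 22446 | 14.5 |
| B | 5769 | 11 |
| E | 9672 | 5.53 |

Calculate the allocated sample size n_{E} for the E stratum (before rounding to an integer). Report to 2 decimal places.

23.94

Neyman allocation: nₕ = n·NₕSₕ / Σⱼ NⱼSⱼ.
Σ NⱼSⱼ = 22446·14.5 + 5769·11 + 9672·5.53 = 442412.16.
n_{E} = 198·9672·5.53 / 442412.16 = 23.94.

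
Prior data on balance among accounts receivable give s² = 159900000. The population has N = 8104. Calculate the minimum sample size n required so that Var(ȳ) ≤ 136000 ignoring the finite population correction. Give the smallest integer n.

1176

Without fpc, n₀ = s²/D = 159900000/136000 = 1175.7353.
Rounding up, n = 1176.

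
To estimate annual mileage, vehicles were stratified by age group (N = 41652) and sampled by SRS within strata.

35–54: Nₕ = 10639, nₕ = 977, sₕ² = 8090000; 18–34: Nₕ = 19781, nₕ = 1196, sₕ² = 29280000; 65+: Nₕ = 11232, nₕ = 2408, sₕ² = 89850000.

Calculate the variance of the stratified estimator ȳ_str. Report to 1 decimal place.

Var(ȳ_str) = Σₕ Wₕ²(1 − fₕ)sₕ²/nₕ with Wₕ = Nₕ/N, N = 41652.
35–54: Wₕ = 0.25542591; term = 0.25542591²·(1 − 0.09183194)·8090000/977 = 490.62546.
18–34: Wₕ = 0.47491117; term = 0.47491117²·(1 − 0.06046206)·29280000/1196 = 5187.7493.
65+: Wₕ = 0.26966292; term = 0.26966292²·(1 − 0.21438746)·89850000/2408 = 2131.6332.
Sum = 7810.008.

7810.0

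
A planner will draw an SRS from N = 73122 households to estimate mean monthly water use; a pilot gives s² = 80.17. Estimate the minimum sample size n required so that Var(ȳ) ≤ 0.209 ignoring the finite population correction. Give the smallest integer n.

384

Without fpc, n₀ = s²/D = 80.17/0.209 = 383.5885.
Rounding up, n = 384.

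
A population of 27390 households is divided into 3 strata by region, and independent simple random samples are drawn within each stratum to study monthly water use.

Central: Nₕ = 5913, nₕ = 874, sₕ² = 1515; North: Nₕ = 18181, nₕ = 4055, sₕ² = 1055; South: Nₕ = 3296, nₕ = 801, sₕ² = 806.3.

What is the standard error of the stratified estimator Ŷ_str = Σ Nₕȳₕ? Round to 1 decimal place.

Var(Ŷ_str) = Σₕ Nₕ²(1 − fₕ)sₕ²/nₕ.
Central: 5913²·(1 − 874/5913)·1515/874 = 5.1647992 × 10^7.
North: 18181²·(1 − 4055/18181)·1055/4055 = 6.6818784 × 10^7.
South: 3296²·(1 − 801/3296)·806.3/801 = 8.2779328 × 10^6.
Sum = 1.2674471 × 10^8.
SE = √(1.2674471 × 10^8) = 11258.1.

11258.1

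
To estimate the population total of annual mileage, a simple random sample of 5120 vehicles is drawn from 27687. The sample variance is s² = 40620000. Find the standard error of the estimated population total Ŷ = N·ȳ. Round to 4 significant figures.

2.226 × 10^6

Var(Ŷ) = N²·Var(ȳ) = N²·(1 − n/N)·s²/n.
f = 5120/27687 = 0.18492433; Var(ȳ) = 0.81507567·40620000/5120 = 6466.4792.
Var(Ŷ) = 27687² · 6466.4792 = 4.9570088 × 10^12.
SE(Ŷ) = √(4.9570088 × 10^12) = 2.226 × 10^6.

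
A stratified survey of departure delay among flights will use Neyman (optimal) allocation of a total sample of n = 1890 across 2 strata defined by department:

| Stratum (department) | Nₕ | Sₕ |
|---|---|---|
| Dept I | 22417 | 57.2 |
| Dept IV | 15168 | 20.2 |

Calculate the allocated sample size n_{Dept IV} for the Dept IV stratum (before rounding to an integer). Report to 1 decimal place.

364.5

Neyman allocation: nₕ = n·NₕSₕ / Σⱼ NⱼSⱼ.
Σ NⱼSⱼ = 22417·57.2 + 15168·20.2 = 1.588646 × 10^6.
n_{Dept IV} = 1890·15168·20.2 / (1.588646 × 10^6) = 364.5.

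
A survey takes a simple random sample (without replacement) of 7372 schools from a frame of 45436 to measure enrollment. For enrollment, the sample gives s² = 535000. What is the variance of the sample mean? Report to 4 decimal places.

60.7971

Under SRS without replacement, Var(ȳ) = (1 − f)·s²/n with f = n/N = 7372/45436 = 0.16225020.
Var(ȳ) = (1 − 0.16225020)·535000/7372 = 0.83774980·72.571894 = 60.79709.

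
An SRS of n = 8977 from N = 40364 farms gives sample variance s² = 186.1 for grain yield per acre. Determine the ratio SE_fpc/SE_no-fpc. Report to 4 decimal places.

0.8818

f = n/N = 8977/40364 = 0.22240115.
SE_no-fpc = √(s²/n) = 0.14398179; SE_fpc = √((1−f)s²/n) = 0.1269654.
Ratio = √(1−f) = 0.88181566.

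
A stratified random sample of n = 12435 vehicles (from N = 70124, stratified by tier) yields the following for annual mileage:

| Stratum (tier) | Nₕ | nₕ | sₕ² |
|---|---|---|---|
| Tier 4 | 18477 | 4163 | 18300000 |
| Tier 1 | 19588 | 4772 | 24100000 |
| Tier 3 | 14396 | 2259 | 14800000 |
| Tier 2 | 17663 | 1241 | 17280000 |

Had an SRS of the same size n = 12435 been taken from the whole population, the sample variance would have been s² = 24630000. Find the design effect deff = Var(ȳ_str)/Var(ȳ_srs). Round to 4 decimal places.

Var(ȳ_str) = Σ Wₕ²(1−fₕ)sₕ²/nₕ with Wₕ = Nₕ/70124:
  Tier 4: (18477/70124)²·(1−4163/18477)·18300000/4163 = 236.43066
  Tier 1: (19588/70124)²·(1−4772/19588)·24100000/4772 = 298.06042
  Tier 3: (14396/70124)²·(1−2259/14396)·14800000/2259 = 232.79053
  Tier 2: (17663/70124)²·(1−1241/17663)·17280000/1241 = 821.35161
  → Var(ȳ_str) = 1588.6332.
Var(ȳ_srs) = (1 − 12435/70124)·24630000/12435 = 1629.4647.
deff = 1588.6332 / 1629.4647 = 0.9749.

0.9749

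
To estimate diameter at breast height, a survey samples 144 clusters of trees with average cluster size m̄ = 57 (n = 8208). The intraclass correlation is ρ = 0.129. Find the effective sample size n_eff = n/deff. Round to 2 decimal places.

deff = 1 + (57 − 1)·0.129 = 1 + 7.224 = 8.224.
n_eff = 8208 / 8.224 = 998.05.

998.05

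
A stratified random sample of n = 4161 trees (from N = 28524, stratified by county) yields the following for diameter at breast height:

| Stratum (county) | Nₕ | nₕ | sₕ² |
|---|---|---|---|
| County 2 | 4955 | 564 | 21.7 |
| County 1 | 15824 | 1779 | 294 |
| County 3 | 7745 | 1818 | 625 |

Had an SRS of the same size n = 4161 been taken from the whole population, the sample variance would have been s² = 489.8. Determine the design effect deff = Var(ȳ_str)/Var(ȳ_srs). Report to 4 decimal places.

0.6522

Var(ȳ_str) = Σ Wₕ²(1−fₕ)sₕ²/nₕ with Wₕ = Nₕ/28524:
  County 2: (4955/28524)²·(1−564/4955)·21.7/564 = 0.0010288851
  County 1: (15824/28524)²·(1−1779/15824)·294/1779 = 0.045142805
  County 3: (7745/28524)²·(1−1818/7745)·625/1818 = 0.019396422
  → Var(ȳ_str) = 0.065568112.
Var(ȳ_srs) = (1 − 4161/28524)·489.8/4161 = 0.10054058.
deff = 0.065568112 / 0.10054058 = 0.6522.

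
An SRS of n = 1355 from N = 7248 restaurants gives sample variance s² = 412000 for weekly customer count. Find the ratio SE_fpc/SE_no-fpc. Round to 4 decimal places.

0.9017

f = n/N = 1355/7248 = 0.18694812.
SE_no-fpc = √(s²/n) = 17.437289; SE_fpc = √((1−f)s²/n) = 15.723097.
Ratio = √(1−f) = 0.90169389.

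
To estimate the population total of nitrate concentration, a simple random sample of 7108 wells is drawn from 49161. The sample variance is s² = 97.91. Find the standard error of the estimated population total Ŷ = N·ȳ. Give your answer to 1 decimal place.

5336.4

Var(Ŷ) = N²·Var(ȳ) = N²·(1 − n/N)·s²/n.
f = 7108/49161 = 0.14458616; Var(ȳ) = 0.85541384·97.91/7108 = 0.011783001.
Var(Ŷ) = 49161² · 0.011783001 = 2.8477203 × 10^7.
SE(Ŷ) = √(2.8477203 × 10^7) = 5336.4.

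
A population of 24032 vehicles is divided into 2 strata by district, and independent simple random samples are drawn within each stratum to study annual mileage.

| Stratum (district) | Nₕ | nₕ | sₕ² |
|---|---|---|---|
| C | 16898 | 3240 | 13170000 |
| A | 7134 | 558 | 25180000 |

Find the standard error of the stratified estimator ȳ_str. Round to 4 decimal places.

Var(ȳ_str) = Σₕ Wₕ²(1 − fₕ)sₕ²/nₕ with Wₕ = Nₕ/N, N = 24032.
C: Wₕ = 0.70314581; term = 0.70314581²·(1 − 0.19173867)·13170000/3240 = 1624.364.
A: Wₕ = 0.29685419; term = 0.29685419²·(1 − 0.07821699)·25180000/558 = 3665.5285.
Sum = 5289.8925.
SE = √(5289.8925) = 72.7316.

72.7316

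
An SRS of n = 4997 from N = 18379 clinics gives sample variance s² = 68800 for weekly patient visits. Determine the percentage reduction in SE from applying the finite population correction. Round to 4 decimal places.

14.6704

f = n/N = 4997/18379 = 0.27188639.
SE_no-fpc = √(s²/n) = 3.7105607; SE_fpc = √((1−f)s²/n) = 3.1662056.
Ratio = √(1−f) = 0.85329573. Reduction = 100·(1 − 0.85329573) = 14.6704%.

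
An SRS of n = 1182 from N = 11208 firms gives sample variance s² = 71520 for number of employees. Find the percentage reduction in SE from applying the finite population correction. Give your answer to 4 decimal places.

f = n/N = 1182/11208 = 0.10546039.
SE_no-fpc = √(s²/n) = 7.778664; SE_fpc = √((1−f)s²/n) = 7.3570686.
Ratio = √(1−f) = 0.94580104. Reduction = 100·(1 − 0.94580104) = 5.4199%.

5.4199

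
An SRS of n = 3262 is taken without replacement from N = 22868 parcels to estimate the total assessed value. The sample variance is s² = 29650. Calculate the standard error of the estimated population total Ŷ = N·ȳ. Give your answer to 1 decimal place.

Var(Ŷ) = N²·Var(ȳ) = N²·(1 − n/N)·s²/n.
f = 3262/22868 = 0.14264474; Var(ȳ) = 0.85735526·29650/3262 = 7.792944.
Var(Ŷ) = 22868² · 7.792944 = 4.0752844 × 10^9.
SE(Ŷ) = √(4.0752844 × 10^9) = 63838.0.

63838.0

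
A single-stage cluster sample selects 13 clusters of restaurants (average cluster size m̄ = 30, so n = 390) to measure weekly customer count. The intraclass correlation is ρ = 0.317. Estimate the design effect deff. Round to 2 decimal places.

deff = 1 + (30 − 1)·0.317 = 1 + 9.193 = 10.193.

10.19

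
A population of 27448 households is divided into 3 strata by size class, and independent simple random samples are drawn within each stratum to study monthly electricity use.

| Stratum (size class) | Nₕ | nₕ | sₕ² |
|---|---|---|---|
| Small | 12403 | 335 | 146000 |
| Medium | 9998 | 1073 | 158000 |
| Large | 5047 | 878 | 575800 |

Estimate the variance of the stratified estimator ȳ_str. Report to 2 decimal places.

Var(ȳ_str) = Σₕ Wₕ²(1 − fₕ)sₕ²/nₕ with Wₕ = Nₕ/N, N = 27448.
Small: Wₕ = 0.45187263; term = 0.45187263²·(1 − 0.02700959)·146000/335 = 86.586201.
Medium: Wₕ = 0.36425240; term = 0.36425240²·(1 − 0.10732146)·158000/1073 = 17.440435.
Large: Wₕ = 0.18387496; term = 0.18387496²·(1 − 0.17396473)·575800/878 = 18.315591.
Sum = 122.34223.

122.34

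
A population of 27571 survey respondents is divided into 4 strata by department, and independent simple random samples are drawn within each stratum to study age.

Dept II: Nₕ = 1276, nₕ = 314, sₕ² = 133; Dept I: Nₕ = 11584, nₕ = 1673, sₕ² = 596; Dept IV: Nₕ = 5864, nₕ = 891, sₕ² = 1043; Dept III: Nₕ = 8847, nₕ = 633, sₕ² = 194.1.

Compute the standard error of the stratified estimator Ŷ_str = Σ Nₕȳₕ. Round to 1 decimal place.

9891.4

Var(Ŷ_str) = Σₕ Nₕ²(1 − fₕ)sₕ²/nₕ.
Dept II: 1276²·(1 − 314/1276)·133/314 = 519933.43.
Dept I: 11584²·(1 − 1673/11584)·596/1673 = 4.0900286 × 10^7.
Dept IV: 5864²·(1 − 891/5864)·1043/891 = 3.4136503 × 10^7.
Dept III: 8847²·(1 − 633/8847)·194.1/633 = 2.2282943 × 10^7.
Sum = 9.7839665 × 10^7.
SE = √(9.7839665 × 10^7) = 9891.4.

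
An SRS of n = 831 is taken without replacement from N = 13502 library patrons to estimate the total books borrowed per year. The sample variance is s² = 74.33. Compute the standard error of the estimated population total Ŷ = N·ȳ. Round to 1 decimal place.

Var(Ŷ) = N²·Var(ȳ) = N²·(1 − n/N)·s²/n.
f = 831/13502 = 0.06154644; Var(ȳ) = 0.93845356·74.33/831 = 0.08394134.
Var(Ŷ) = 13502² · 0.08394134 = 1.5302842 × 10^7.
SE(Ŷ) = √(1.5302842 × 10^7) = 3911.9.

3911.9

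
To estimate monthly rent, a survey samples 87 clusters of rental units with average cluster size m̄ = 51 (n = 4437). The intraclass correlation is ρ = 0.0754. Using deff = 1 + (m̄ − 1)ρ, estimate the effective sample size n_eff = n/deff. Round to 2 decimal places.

930.19

deff = 1 + (51 − 1)·0.0754 = 1 + 3.77 = 4.77.
n_eff = 4437 / 4.77 = 930.19.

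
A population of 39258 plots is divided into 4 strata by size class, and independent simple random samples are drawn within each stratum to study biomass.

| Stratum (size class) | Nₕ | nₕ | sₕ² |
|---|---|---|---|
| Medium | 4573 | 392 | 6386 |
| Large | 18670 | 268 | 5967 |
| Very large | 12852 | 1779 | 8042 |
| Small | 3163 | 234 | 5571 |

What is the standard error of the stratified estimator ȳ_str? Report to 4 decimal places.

Var(ȳ_str) = Σₕ Wₕ²(1 − fₕ)sₕ²/nₕ with Wₕ = Nₕ/N, N = 39258.
Medium: Wₕ = 0.11648581; term = 0.11648581²·(1 − 0.08572053)·6386/392 = 0.20210073.
Large: Wₕ = 0.47557186; term = 0.47557186²·(1 − 0.01435458)·5967/268 = 4.9633425.
Very large: Wₕ = 0.32737276; term = 0.32737276²·(1 − 0.13842204)·8042/1779 = 0.41741475.
Small: Wₕ = 0.08056957; term = 0.08056957²·(1 − 0.07398040)·5571/234 = 0.14311314.
Sum = 5.7259711.
SE = √(5.7259711) = 2.3929.

2.3929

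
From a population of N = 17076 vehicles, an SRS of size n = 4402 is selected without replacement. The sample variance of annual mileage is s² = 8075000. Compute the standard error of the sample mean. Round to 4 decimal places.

36.8986

Under SRS without replacement, Var(ȳ) = (1 − f)·s²/n with f = n/N = 4402/17076 = 0.25778871.
Var(ȳ) = (1 − 0.25778871)·8075000/4402 = 0.74221129·1834.3935 = 1361.5075.
SE(ȳ) = √(1361.5075) = 36.8986.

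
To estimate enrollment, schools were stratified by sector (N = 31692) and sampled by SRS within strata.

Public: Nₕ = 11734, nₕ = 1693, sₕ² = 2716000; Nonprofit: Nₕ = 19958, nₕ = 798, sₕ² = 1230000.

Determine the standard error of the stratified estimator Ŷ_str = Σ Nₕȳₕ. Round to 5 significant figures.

882280

Var(Ŷ_str) = Σₕ Nₕ²(1 − fₕ)sₕ²/nₕ.
Public: 11734²·(1 − 1693/11734)·2716000/1693 = 1.8901482 × 10^11.
Nonprofit: 19958²·(1 − 798/19958)·1230000/798 = 5.8940626 × 10^11.
Sum = 7.7842108 × 10^11.
SE = √(7.7842108 × 10^11) = 882280.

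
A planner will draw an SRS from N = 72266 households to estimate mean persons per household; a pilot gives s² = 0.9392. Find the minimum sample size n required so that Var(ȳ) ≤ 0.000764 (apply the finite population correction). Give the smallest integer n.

1209

Without fpc, n₀ = s²/D = 0.9392/0.000764 = 1229.3194.
With fpc, (1 − n/N)·s²/n ≤ D requires n ≥ n₀/(1 + n₀/N) = 1229.3194/(1 + 1229.3194/72266) = 1208.7572.
Rounding up, n = 1209.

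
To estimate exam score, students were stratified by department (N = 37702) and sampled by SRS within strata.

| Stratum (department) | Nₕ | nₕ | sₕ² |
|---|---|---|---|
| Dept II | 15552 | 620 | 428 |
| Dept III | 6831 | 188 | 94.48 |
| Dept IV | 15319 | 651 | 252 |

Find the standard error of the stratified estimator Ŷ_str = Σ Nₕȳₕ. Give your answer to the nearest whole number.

Var(Ŷ_str) = Σₕ Nₕ²(1 − fₕ)sₕ²/nₕ.
Dept II: 15552²·(1 − 620/15552)·428/620 = 1.6030841 × 10^8.
Dept III: 6831²·(1 − 188/6831)·94.48/188 = 2.2805026 × 10^7.
Dept IV: 15319²·(1 − 651/15319)·252/651 = 8.6980294 × 10^7.
Sum = 2.7009373 × 10^8.
SE = √(2.7009373 × 10^8) = 16435.

16435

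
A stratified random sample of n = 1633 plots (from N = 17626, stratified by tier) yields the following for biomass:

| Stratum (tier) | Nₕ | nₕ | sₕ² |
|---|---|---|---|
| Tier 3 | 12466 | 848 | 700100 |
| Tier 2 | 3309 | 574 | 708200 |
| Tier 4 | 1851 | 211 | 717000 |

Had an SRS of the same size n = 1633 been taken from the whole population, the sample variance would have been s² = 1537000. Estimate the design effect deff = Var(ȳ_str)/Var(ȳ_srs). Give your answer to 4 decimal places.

0.5316

Var(ȳ_str) = Σ Wₕ²(1−fₕ)sₕ²/nₕ with Wₕ = Nₕ/17626:
  Tier 3: (12466/17626)²·(1−848/12466)·700100/848 = 384.871
  Tier 2: (3309/17626)²·(1−574/3309)·708200/574 = 35.941036
  Tier 4: (1851/17626)²·(1−211/1851)·717000/211 = 33.203161
  → Var(ȳ_str) = 454.0152.
Var(ȳ_srs) = (1 − 1633/17626)·1537000/1633 = 854.01177.
deff = 454.0152 / 854.01177 = 0.5316.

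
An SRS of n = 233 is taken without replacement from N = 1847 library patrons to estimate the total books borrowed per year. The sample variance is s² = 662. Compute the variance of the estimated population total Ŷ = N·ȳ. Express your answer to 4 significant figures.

8.470 × 10^6

Var(Ŷ) = N²·Var(ȳ) = N²·(1 − n/N)·s²/n.
f = 233/1847 = 0.12615051; Var(ȳ) = 0.87384949·662/233 = 2.4827827.
Var(Ŷ) = 1847² · 2.4827827 = 8.4697872 × 10^6.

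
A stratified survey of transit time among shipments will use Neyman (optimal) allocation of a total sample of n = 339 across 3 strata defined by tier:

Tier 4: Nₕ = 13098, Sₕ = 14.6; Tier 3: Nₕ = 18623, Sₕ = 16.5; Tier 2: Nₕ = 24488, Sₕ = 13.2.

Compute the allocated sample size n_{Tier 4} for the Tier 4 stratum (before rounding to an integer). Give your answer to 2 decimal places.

78.89

Neyman allocation: nₕ = n·NₕSₕ / Σⱼ NⱼSⱼ.
Σ NⱼSⱼ = 13098·14.6 + 18623·16.5 + 24488·13.2 = 821751.9.
n_{Tier 4} = 339·13098·14.6 / 821751.9 = 78.89.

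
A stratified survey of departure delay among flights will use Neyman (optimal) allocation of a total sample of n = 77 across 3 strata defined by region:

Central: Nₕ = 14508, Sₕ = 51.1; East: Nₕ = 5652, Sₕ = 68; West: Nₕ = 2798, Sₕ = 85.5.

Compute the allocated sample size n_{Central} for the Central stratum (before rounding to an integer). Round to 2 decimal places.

Neyman allocation: nₕ = n·NₕSₕ / Σⱼ NⱼSⱼ.
Σ NⱼSⱼ = 14508·51.1 + 5652·68 + 2798·85.5 = 1.3649238 × 10^6.
n_{Central} = 77·14508·51.1 / (1.3649238 × 10^6) = 41.82.

41.82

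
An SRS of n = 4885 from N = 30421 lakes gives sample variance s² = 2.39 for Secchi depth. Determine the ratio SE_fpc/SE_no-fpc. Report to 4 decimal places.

0.9162

f = n/N = 4885/30421 = 0.16057986.
SE_no-fpc = √(s²/n) = 0.02211906; SE_fpc = √((1−f)s²/n) = 0.020265455.
Ratio = √(1−f) = 0.91619874.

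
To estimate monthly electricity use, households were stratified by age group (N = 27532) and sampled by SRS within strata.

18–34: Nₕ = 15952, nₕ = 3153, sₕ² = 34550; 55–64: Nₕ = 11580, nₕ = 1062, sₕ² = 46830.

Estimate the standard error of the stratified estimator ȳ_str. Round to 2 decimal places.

Var(ȳ_str) = Σₕ Wₕ²(1 − fₕ)sₕ²/nₕ with Wₕ = Nₕ/N, N = 27532.
18–34: Wₕ = 0.57939852; term = 0.57939852²·(1 − 0.19765547)·34550/3153 = 2.9514793.
55–64: Wₕ = 0.42060148; term = 0.42060148²·(1 − 0.09170984)·46830/1062 = 7.085424.
Sum = 10.036903.
SE = √(10.036903) = 3.17.

3.17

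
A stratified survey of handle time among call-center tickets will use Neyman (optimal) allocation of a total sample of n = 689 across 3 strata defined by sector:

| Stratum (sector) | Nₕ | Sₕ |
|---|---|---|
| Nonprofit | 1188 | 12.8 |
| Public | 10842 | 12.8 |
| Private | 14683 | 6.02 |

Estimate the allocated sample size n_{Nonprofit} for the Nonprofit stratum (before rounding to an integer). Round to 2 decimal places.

Neyman allocation: nₕ = n·NₕSₕ / Σⱼ NⱼSⱼ.
Σ NⱼSⱼ = 1188·12.8 + 10842·12.8 + 14683·6.02 = 242375.66.
n_{Nonprofit} = 689·1188·12.8 / 242375.66 = 43.23.

43.23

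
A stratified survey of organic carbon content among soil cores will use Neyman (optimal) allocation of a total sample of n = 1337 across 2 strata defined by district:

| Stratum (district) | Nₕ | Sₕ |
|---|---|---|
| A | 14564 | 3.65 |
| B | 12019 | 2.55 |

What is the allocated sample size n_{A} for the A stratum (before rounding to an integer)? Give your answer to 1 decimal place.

Neyman allocation: nₕ = n·NₕSₕ / Σⱼ NⱼSⱼ.
Σ NⱼSⱼ = 14564·3.65 + 12019·2.55 = 83807.05.
n_{A} = 1337·14564·3.65 / 83807.05 = 848.1.

848.1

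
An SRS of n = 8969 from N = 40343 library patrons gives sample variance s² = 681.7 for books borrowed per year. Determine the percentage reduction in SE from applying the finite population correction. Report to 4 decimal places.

11.8138

f = n/N = 8969/40343 = 0.22231862.
SE_no-fpc = √(s²/n) = 0.2756923; SE_fpc = √((1−f)s²/n) = 0.24312269.
Ratio = √(1−f) = 0.88186245. Reduction = 100·(1 − 0.88186245) = 11.8138%.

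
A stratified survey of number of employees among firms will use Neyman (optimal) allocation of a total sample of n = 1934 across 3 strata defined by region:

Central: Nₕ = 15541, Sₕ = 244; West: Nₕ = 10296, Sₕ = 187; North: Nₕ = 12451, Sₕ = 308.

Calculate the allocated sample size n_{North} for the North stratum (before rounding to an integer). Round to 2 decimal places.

776.43

Neyman allocation: nₕ = n·NₕSₕ / Σⱼ NⱼSⱼ.
Σ NⱼSⱼ = 15541·244 + 10296·187 + 12451·308 = 9.552264 × 10^6.
n_{North} = 1934·12451·308 / (9.552264 × 10^6) = 776.43.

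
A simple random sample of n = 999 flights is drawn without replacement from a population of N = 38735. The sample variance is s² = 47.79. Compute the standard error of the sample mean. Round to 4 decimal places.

Under SRS without replacement, Var(ȳ) = (1 − f)·s²/n with f = n/N = 999/38735 = 0.02579063.
Var(ȳ) = (1 − 0.02579063)·47.79/999 = 0.97420937·0.047837838 = 0.04660407.
SE(ȳ) = √(0.04660407) = 0.2159.

0.2159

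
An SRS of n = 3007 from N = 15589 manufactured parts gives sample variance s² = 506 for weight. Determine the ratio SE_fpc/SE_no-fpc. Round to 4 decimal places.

f = n/N = 3007/15589 = 0.19289242.
SE_no-fpc = √(s²/n) = 0.41021217; SE_fpc = √((1−f)s²/n) = 0.3685312.
Ratio = √(1−f) = 0.89839166.

0.8984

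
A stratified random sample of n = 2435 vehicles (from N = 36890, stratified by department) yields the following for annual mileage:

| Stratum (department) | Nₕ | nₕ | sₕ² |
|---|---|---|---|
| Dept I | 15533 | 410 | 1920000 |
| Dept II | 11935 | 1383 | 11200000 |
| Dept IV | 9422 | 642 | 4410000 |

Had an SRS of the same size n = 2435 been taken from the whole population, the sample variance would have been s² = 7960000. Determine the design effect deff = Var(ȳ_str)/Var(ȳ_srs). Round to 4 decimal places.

0.6470

Var(ȳ_str) = Σ Wₕ²(1−fₕ)sₕ²/nₕ with Wₕ = Nₕ/36890:
  Dept I: (15533/36890)²·(1−410/15533)·1920000/410 = 808.33867
  Dept II: (11935/36890)²·(1−1383/11935)·11200000/1383 = 749.43805
  Dept IV: (9422/36890)²·(1−642/9422)·4410000/642 = 417.56479
  → Var(ȳ_str) = 1975.3415.
Var(ȳ_srs) = (1 − 2435/36890)·7960000/2435 = 3053.2172.
deff = 1975.3415 / 3053.2172 = 0.6470.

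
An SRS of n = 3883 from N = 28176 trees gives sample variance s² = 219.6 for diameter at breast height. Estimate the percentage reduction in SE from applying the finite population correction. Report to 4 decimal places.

7.1459

f = n/N = 3883/28176 = 0.13781232.
SE_no-fpc = √(s²/n) = 0.23781129; SE_fpc = √((1−f)s²/n) = 0.22081744.
Ratio = √(1−f) = 0.92854062. Reduction = 100·(1 − 0.92854062) = 7.1459%.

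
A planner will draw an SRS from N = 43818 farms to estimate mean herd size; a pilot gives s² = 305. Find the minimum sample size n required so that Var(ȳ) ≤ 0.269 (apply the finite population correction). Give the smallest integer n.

1106

Without fpc, n₀ = s²/D = 305/0.269 = 1133.8290.
With fpc, (1 − n/N)·s²/n ≤ D requires n ≥ n₀/(1 + n₀/N) = 1133.8290/(1 + 1133.8290/43818) = 1105.2302.
Rounding up, n = 1106.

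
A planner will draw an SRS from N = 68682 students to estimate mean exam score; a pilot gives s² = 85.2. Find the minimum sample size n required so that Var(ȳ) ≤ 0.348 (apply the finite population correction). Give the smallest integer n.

244

Without fpc, n₀ = s²/D = 85.2/0.348 = 244.8276.
With fpc, (1 − n/N)·s²/n ≤ D requires n ≥ n₀/(1 + n₀/N) = 244.8276/(1 + 244.8276/68682) = 243.9580.
Rounding up, n = 244.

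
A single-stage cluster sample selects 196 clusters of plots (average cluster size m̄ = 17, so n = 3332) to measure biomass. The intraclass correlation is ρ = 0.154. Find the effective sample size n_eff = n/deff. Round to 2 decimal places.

deff = 1 + (17 − 1)·0.154 = 1 + 2.464 = 3.464.
n_eff = 3332 / 3.464 = 961.89.

961.89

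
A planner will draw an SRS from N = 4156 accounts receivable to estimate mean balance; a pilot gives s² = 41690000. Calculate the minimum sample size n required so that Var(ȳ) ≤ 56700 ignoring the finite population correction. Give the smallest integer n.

736

Without fpc, n₀ = s²/D = 41690000/56700 = 735.2734.
Rounding up, n = 736.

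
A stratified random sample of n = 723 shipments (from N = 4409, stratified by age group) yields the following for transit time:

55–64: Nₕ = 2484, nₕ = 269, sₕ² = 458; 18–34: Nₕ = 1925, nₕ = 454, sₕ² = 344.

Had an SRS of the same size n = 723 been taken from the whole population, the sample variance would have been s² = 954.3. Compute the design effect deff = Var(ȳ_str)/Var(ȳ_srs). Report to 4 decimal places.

0.5367

Var(ȳ_str) = Σ Wₕ²(1−fₕ)sₕ²/nₕ with Wₕ = Nₕ/4409:
  55–64: (2484/4409)²·(1−269/2484)·458/269 = 0.48190155
  18–34: (1925/4409)²·(1−454/1925)·344/454 = 0.11037375
  → Var(ȳ_str) = 0.5922753.
Var(ȳ_srs) = (1 − 723/4409)·954.3/723 = 1.1034734.
deff = 0.5922753 / 1.1034734 = 0.5367.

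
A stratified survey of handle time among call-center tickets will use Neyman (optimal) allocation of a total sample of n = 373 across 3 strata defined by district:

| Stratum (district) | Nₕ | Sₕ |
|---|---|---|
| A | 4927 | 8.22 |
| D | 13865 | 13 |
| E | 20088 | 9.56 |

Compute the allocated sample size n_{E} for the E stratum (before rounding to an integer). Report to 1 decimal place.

173.5

Neyman allocation: nₕ = n·NₕSₕ / Σⱼ NⱼSⱼ.
Σ NⱼSⱼ = 4927·8.22 + 13865·13 + 20088·9.56 = 412786.22.
n_{E} = 373·20088·9.56 / 412786.22 = 173.5.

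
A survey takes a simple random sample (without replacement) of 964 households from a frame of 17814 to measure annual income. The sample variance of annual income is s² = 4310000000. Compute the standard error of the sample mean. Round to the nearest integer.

2056

Under SRS without replacement, Var(ȳ) = (1 − f)·s²/n with f = n/N = 964/17814 = 0.05411474.
Var(ȳ) = (1 − 0.05411474)·4310000000/964 = 0.94588526·4.4709544 × 10^6 = 4.2290098 × 10^6.
SE(ȳ) = √(4.2290098 × 10^6) = 2056.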